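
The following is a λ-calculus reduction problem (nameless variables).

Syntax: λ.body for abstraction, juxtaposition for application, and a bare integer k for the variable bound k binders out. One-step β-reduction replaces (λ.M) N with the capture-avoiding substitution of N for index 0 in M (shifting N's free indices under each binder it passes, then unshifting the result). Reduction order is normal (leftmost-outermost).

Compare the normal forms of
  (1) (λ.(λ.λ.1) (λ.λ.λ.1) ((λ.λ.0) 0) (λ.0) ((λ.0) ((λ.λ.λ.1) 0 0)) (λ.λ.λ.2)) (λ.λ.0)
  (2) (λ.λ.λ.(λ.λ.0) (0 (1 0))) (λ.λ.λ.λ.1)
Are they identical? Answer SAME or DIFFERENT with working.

Term A:
  start: (λ.(λ.λ.1) (λ.λ.λ.1) ((λ.λ.0) 0) (λ.0) ((λ.0) ((λ.λ.λ.1) 0 0)) (λ.λ.λ.2)) (λ.λ.0)
  →1  (λ.λ.1) (λ.λ.λ.1) ((λ.λ.0) (λ.λ.0)) (λ.0) ((λ.0) ((λ.λ.λ.1) (λ.λ.0) (λ.λ.0))) (λ.λ.λ.2)
  →2  (λ.λ.λ.λ.1) ((λ.λ.0) (λ.λ.0)) (λ.0) ((λ.0) ((λ.λ.λ.1) (λ.λ.0) (λ.λ.0))) (λ.λ.λ.2)
  →3  (λ.λ.λ.1) (λ.0) ((λ.0) ((λ.λ.λ.1) (λ.λ.0) (λ.λ.0))) (λ.λ.λ.2)
  →4  (λ.λ.1) ((λ.0) ((λ.λ.λ.1) (λ.λ.0) (λ.λ.0))) (λ.λ.λ.2)
  →5  (λ.(λ.0) ((λ.λ.λ.1) (λ.λ.0) (λ.λ.0))) (λ.λ.λ.2)
  →6  (λ.0) ((λ.λ.λ.1) (λ.λ.0) (λ.λ.0))
  →7  (λ.λ.λ.1) (λ.λ.0) (λ.λ.0)
  →8  (λ.λ.1) (λ.λ.0)
  →9  λ.λ.λ.0

Term B:
  start: (λ.λ.λ.(λ.λ.0) (0 (1 0))) (λ.λ.λ.λ.1)
  →1  λ.λ.(λ.λ.0) (0 (1 0))
  →2  λ.λ.λ.0

Answer: SAME — A ⇓ λ.λ.λ.0, B ⇓ λ.λ.λ.0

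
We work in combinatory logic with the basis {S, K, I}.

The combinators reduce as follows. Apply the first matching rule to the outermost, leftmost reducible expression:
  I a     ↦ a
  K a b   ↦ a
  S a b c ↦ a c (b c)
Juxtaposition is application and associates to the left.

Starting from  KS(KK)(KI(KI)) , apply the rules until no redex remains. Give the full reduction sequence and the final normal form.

  start: KS(KK)(KI(KI))
  step 1: S(KI(KI))
  step 2: SI

Answer: normal form = SI  (in 2 steps)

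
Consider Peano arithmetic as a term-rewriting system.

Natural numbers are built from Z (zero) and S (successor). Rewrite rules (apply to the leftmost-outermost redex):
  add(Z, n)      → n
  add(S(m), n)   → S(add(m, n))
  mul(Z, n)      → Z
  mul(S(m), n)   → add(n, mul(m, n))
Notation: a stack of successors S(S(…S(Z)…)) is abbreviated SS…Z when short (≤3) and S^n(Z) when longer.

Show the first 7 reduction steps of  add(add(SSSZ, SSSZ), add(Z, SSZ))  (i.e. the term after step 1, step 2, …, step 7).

  start: add(add(SSSZ, SSSZ), add(Z, SSZ))
  →1  add(S(add(SSZ, SSSZ)), add(Z, SSZ))
  →2  S(add(add(SSZ, SSSZ), add(Z, SSZ)))
  →3  S(add(S(add(SZ, SSSZ)), add(Z, SSZ)))
  →4  S(S(add(add(SZ, SSSZ), add(Z, SSZ))))
  →5  S(S(add(S(add(Z, SSSZ)), add(Z, SSZ))))
  →6  S(S(S(add(add(Z, SSSZ), add(Z, SSZ)))))
  →7  S(S(S(add(SSSZ, add(Z, SSZ)))))

Answer: after 7 steps: S(S(S(add(SSSZ, add(Z, SSZ)))))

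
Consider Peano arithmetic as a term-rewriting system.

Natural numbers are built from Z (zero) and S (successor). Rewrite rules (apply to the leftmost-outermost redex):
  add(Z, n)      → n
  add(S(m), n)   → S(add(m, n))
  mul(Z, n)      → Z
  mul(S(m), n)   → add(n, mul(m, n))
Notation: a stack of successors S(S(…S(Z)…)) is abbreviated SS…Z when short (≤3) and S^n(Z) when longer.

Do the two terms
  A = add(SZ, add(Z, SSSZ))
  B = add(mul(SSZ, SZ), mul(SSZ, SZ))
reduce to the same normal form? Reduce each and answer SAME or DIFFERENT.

Term A:
  start: add(SZ, add(Z, SSSZ))
  →1  S(add(Z, add(Z, SSSZ)))
  →2  S(add(Z, SSSZ))
  →3  S^4(Z)

Term B:
  start: add(mul(SSZ, SZ), mul(SSZ, SZ))
  →1  add(add(SZ, mul(SZ, SZ)), mul(SSZ, SZ))
  →2  add(S(add(Z, mul(SZ, SZ))), mul(SSZ, SZ))
  →3  S(add(add(Z, mul(SZ, SZ)), mul(SSZ, SZ)))
  →4  S(add(mul(SZ, SZ), mul(SSZ, SZ)))
  →5  S(add(add(SZ, mul(Z, SZ)), mul(SSZ, SZ)))
  →6  S(add(S(add(Z, mul(Z, SZ))), mul(SSZ, SZ)))
  →7  S(S(add(add(Z, mul(Z, SZ)), mul(SSZ, SZ))))
  →8  S(S(add(mul(Z, SZ), mul(SSZ, SZ))))
  →9  S(S(add(Z, mul(SSZ, SZ))))
  →10  S(S(mul(SSZ, SZ)))
  →11  S(S(add(SZ, mul(SZ, SZ))))
  →12  S(S(S(add(Z, mul(SZ, SZ)))))
  →13  S(S(S(mul(SZ, SZ))))
  →14  S(S(S(add(SZ, mul(Z, SZ)))))
  →15  S(S(S(S(add(Z, mul(Z, SZ))))))
  →16  S(S(S(S(mul(Z, SZ)))))
  →17  S^4(Z)

Answer: SAME — A ⇓ S^4(Z), B ⇓ S^4(Z)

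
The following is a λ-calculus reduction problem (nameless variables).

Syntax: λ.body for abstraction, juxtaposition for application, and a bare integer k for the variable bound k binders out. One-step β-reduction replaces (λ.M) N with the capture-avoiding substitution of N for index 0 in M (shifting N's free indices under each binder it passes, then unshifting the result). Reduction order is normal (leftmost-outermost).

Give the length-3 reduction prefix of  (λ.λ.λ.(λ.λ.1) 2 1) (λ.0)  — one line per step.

  start: (λ.λ.λ.(λ.λ.1) 2 1) (λ.0)
  →1  λ.λ.(λ.λ.1) (λ.0) 1
  →2  λ.λ.(λ.λ.0) 1
  →3  λ.λ.λ.0

Answer: after 3 steps: λ.λ.λ.0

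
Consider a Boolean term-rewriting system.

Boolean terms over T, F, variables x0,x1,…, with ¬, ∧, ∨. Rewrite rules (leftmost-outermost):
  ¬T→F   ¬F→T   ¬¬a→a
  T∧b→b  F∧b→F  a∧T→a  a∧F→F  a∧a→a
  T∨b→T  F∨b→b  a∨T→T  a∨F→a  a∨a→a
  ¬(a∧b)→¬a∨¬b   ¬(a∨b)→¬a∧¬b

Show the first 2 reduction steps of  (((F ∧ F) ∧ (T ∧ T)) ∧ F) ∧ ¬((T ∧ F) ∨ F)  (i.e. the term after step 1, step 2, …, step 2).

  start: (((F ∧ F) ∧ (T ∧ T)) ∧ F) ∧ ¬((T ∧ F) ∨ F)
  →1  F ∧ ¬((T ∧ F) ∨ F)
  →2  F

Answer: after 2 steps: F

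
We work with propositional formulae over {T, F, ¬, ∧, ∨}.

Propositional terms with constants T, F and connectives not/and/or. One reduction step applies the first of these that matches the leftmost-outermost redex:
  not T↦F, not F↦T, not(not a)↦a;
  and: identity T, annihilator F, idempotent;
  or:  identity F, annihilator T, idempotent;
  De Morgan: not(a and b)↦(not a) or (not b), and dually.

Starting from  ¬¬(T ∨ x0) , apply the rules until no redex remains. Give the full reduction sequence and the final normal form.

  start: ¬¬(T ∨ x0)
  [1] T ∨ x0
  [2] T

Answer: normal form = T  (in 2 steps)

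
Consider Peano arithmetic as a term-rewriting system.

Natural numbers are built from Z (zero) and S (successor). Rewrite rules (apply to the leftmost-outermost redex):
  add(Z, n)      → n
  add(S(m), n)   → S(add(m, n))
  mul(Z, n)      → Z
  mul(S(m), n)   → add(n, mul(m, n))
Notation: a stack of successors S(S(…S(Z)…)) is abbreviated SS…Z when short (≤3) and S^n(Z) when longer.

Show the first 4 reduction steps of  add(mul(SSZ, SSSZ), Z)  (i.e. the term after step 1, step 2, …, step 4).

Answer: after 4 steps: S(add(S(add(SZ, mul(SZ, SSSZ))), Z))

Working:
  start: add(mul(SSZ, SSSZ), Z)
  →1  add(add(SSSZ, mul(SZ, SSSZ)), Z)
  →2  add(S(add(SSZ, mul(SZ, SSSZ))), Z)
  →3  S(add(add(SSZ, mul(SZ, SSSZ)), Z))
  →4  S(add(S(add(SZ, mul(SZ, SSSZ))), Z))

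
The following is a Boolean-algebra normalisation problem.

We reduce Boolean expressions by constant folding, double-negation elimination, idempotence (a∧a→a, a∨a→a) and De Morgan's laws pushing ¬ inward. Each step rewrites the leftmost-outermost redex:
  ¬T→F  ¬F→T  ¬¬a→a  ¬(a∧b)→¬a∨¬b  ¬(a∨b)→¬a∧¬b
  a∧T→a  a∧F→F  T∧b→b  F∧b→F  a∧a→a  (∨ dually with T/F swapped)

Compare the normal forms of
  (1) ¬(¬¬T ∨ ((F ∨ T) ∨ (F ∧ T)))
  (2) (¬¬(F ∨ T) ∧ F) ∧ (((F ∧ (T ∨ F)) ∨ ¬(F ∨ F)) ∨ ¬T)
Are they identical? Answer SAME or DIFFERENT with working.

Answer: SAME — A ⇓ F, B ⇓ F

Reduction:
Term A:
  start: ¬(¬¬T ∨ ((F ∨ T) ∨ (F ∧ T)))
  step 1: ¬¬¬T ∧ ¬((F ∨ T) ∨ (F ∧ T))
  step 2: ¬T ∧ ¬((F ∨ T) ∨ (F ∧ T))
  step 3: F ∧ ¬((F ∨ T) ∨ (F ∧ T))
  step 4: F

Term B:
  start: (¬¬(F ∨ T) ∧ F) ∧ (((F ∧ (T ∨ F)) ∨ ¬(F ∨ F)) ∨ ¬T)
  step 1: F ∧ (((F ∧ (T ∨ F)) ∨ ¬(F ∨ F)) ∨ ¬T)
  step 2: F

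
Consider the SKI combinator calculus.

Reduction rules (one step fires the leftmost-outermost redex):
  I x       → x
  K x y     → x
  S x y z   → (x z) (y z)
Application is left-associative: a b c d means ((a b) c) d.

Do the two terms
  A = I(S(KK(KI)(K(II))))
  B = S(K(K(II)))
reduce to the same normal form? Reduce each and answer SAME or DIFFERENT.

Term A:
  start: I(S(KK(KI)(K(II))))
  →1  S(KK(KI)(K(II)))
  →2  S(K(K(II)))
  →3  S(K(KI))

Term B:
  start: S(K(K(II)))
  →1  S(K(KI))

Answer: SAME — A ⇓ S(K(KI)), B ⇓ S(K(KI))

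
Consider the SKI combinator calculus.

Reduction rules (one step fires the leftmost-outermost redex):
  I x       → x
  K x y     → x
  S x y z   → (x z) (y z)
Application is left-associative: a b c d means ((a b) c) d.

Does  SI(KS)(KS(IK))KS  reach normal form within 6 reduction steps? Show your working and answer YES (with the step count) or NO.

  start: SI(KS)(KS(IK))KS
  step 1: I(KS(IK))(KS(KS(IK)))KS
  step 2: KS(IK)(KS(KS(IK)))KS
  step 3: S(KS(KS(IK)))KS
  step 4: KS(KS(IK))S(KS)
  step 5: SS(KS)

Answer: YES — reaches normal form SS(KS) in 5 ≤ 6 steps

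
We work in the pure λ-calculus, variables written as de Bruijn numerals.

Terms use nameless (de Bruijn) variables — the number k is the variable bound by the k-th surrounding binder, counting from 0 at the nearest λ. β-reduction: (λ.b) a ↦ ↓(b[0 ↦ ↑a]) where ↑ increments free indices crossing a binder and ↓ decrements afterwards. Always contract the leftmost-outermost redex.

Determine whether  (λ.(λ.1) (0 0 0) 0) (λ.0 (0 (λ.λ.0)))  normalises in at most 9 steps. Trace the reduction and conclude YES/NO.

Answer: NO — after 9 steps the term is (λ.0) (λ.λ.0), not yet normal

Working:
  start: (λ.(λ.1) (0 0 0) 0) (λ.0 (0 (λ.λ.0)))
  →1  (λ.λ.0 (0 (λ.λ.0))) ((λ.0 (0 (λ.λ.0))) (λ.0 (0 (λ.λ.0))) (λ.0 (0 (λ.λ.0)))) (λ.0 (0 (λ.λ.0)))
  →2  (λ.0 (0 (λ.λ.0))) (λ.0 (0 (λ.λ.0)))
  →3  (λ.0 (0 (λ.λ.0))) ((λ.0 (0 (λ.λ.0))) (λ.λ.0))
  →4  (λ.0 (0 (λ.λ.0))) (λ.λ.0) ((λ.0 (0 (λ.λ.0))) (λ.λ.0) (λ.λ.0))
  →5  (λ.λ.0) ((λ.λ.0) (λ.λ.0)) ((λ.0 (0 (λ.λ.0))) (λ.λ.0) (λ.λ.0))
  →6  (λ.0) ((λ.0 (0 (λ.λ.0))) (λ.λ.0) (λ.λ.0))
  →7  (λ.0 (0 (λ.λ.0))) (λ.λ.0) (λ.λ.0)
  →8  (λ.λ.0) ((λ.λ.0) (λ.λ.0)) (λ.λ.0)
  →9  (λ.0) (λ.λ.0)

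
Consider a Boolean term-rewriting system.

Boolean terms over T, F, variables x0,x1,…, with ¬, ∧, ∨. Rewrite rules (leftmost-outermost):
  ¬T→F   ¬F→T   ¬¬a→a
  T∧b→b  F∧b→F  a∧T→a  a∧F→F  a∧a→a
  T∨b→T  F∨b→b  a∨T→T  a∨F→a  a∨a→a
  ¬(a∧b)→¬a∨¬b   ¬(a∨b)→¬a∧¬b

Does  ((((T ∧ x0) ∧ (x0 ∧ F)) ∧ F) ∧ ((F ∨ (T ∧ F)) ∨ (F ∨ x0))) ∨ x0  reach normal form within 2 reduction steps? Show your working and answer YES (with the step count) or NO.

Answer: NO — after 2 steps the term is F ∨ x0, not yet normal

Reduction:
  start: ((((T ∧ x0) ∧ (x0 ∧ F)) ∧ F) ∧ ((F ∨ (T ∧ F)) ∨ (F ∨ x0))) ∨ x0
  [1] (F ∧ ((F ∨ (T ∧ F)) ∨ (F ∨ x0))) ∨ x0
  [2] F ∨ x0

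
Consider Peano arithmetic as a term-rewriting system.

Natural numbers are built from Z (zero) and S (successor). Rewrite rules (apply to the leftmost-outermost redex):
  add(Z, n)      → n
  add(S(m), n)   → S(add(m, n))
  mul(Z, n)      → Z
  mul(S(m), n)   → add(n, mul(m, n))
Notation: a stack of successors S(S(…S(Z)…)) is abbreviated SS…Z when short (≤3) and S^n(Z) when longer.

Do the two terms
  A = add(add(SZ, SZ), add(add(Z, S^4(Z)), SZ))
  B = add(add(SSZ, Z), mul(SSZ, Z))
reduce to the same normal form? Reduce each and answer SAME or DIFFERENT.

Term A:
  start: add(add(SZ, SZ), add(add(Z, S^4(Z)), SZ))
  step 1: add(S(add(Z, SZ)), add(add(Z, S^4(Z)), SZ))
  step 2: S(add(add(Z, SZ), add(add(Z, S^4(Z)), SZ)))
  step 3: S(add(SZ, add(add(Z, S^4(Z)), SZ)))
  step 4: S(S(add(Z, add(add(Z, S^4(Z)), SZ))))
  step 5: S(S(add(add(Z, S^4(Z)), SZ)))
  step 6: S(S(add(S^4(Z), SZ)))
  step 7: S(S(S(add(SSSZ, SZ))))
  step 8: S(S(S(S(add(SSZ, SZ)))))
  step 9: S(S(S(S(S(add(SZ, SZ))))))
  step 10: S(S(S(S(S(S(add(Z, SZ)))))))
  step 11: S^7(Z)

Term B:
  start: add(add(SSZ, Z), mul(SSZ, Z))
  step 1: add(S(add(SZ, Z)), mul(SSZ, Z))
  step 2: S(add(add(SZ, Z), mul(SSZ, Z)))
  step 3: S(add(S(add(Z, Z)), mul(SSZ, Z)))
  step 4: S(S(add(add(Z, Z), mul(SSZ, Z))))
  step 5: S(S(add(Z, mul(SSZ, Z))))
  step 6: S(S(mul(SSZ, Z)))
  step 7: S(S(add(Z, mul(SZ, Z))))
  step 8: S(S(mul(SZ, Z)))
  step 9: S(S(add(Z, mul(Z, Z))))
  step 10: S(S(mul(Z, Z)))
  step 11: SSZ

Answer: DIFFERENT — A ⇓ S^7(Z), B ⇓ SSZ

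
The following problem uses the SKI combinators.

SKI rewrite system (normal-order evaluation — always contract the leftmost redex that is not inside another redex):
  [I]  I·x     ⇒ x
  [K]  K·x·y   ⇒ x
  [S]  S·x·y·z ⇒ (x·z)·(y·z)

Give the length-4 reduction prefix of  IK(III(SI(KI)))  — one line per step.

  start: IK(III(SI(KI)))
  [1] K(III(SI(KI)))
  [2] K(II(SI(KI)))
  [3] K(I(SI(KI)))
  [4] K(SI(KI))

Answer: after 4 steps: K(SI(KI))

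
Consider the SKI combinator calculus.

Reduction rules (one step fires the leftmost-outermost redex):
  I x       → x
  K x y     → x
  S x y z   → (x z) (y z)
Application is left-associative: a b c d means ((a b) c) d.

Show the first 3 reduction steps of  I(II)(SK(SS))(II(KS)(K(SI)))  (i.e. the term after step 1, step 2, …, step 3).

Answer: after 3 steps: SK(SS)(II(KS)(K(SI)))

Derivation:
  start: I(II)(SK(SS))(II(KS)(K(SI)))
  step 1: II(SK(SS))(II(KS)(K(SI)))
  step 2: I(SK(SS))(II(KS)(K(SI)))
  step 3: SK(SS)(II(KS)(K(SI)))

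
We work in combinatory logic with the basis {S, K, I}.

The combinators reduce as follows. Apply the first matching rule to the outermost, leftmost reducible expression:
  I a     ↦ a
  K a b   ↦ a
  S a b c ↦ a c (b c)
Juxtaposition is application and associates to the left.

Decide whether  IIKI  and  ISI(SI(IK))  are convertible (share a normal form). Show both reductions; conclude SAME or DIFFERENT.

Term A:
  start: IIKI
  [1] IKI
  [2] KI

Term B:
  start: ISI(SI(IK))
  [1] SI(SI(IK))
  [2] SI(SIK)

Answer: DIFFERENT — A ⇓ KI, B ⇓ SI(SIK)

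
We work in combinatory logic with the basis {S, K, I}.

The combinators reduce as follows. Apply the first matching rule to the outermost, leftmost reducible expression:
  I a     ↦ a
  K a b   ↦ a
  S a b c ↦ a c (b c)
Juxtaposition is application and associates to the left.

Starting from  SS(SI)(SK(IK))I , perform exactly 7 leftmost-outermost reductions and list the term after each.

Answer: after 7 steps: I(SK(IK)I)

Reduction:
  start: SS(SI)(SK(IK))I
  step 1: S(SK(IK))(SI(SK(IK)))I
  step 2: SK(IK)I(SI(SK(IK))I)
  step 3: KI(IKI)(SI(SK(IK))I)
  step 4: I(SI(SK(IK))I)
  step 5: SI(SK(IK))I
  step 6: II(SK(IK)I)
  step 7: I(SK(IK)I)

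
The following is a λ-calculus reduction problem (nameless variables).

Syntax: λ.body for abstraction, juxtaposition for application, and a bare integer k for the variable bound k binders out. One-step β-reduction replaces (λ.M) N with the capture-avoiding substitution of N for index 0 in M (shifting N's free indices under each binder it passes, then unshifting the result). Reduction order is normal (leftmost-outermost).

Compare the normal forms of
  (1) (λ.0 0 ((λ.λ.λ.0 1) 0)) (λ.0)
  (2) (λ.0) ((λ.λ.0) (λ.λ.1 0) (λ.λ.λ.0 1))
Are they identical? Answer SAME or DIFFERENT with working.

Term A:
  start: (λ.0 0 ((λ.λ.λ.0 1) 0)) (λ.0)
  →1  (λ.0) (λ.0) ((λ.λ.λ.0 1) (λ.0))
  →2  (λ.0) ((λ.λ.λ.0 1) (λ.0))
  →3  (λ.λ.λ.0 1) (λ.0)
  →4  λ.λ.0 1

Term B:
  start: (λ.0) ((λ.λ.0) (λ.λ.1 0) (λ.λ.λ.0 1))
  →1  (λ.λ.0) (λ.λ.1 0) (λ.λ.λ.0 1)
  →2  (λ.0) (λ.λ.λ.0 1)
  →3  λ.λ.λ.0 1

Answer: DIFFERENT — A ⇓ λ.λ.0 1, B ⇓ λ.λ.λ.0 1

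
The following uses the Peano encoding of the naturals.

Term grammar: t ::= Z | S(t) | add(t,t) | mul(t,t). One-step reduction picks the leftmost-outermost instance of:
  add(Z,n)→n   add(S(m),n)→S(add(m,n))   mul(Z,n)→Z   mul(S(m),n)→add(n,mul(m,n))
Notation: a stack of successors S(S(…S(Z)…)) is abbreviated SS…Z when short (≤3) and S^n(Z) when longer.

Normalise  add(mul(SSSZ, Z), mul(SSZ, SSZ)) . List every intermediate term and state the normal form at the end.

  start: add(mul(SSSZ, Z), mul(SSZ, SSZ))
  →1  add(add(Z, mul(SSZ, Z)), mul(SSZ, SSZ))
  →2  add(mul(SSZ, Z), mul(SSZ, SSZ))
  →3  add(add(Z, mul(SZ, Z)), mul(SSZ, SSZ))
  →4  add(mul(SZ, Z), mul(SSZ, SSZ))
  →5  add(add(Z, mul(Z, Z)), mul(SSZ, SSZ))
  →6  add(mul(Z, Z), mul(SSZ, SSZ))
  →7  add(Z, mul(SSZ, SSZ))
  →8  mul(SSZ, SSZ)
  →9  add(SSZ, mul(SZ, SSZ))
  →10  S(add(SZ, mul(SZ, SSZ)))
  →11  S(S(add(Z, mul(SZ, SSZ))))
  →12  S(S(mul(SZ, SSZ)))
  →13  S(S(add(SSZ, mul(Z, SSZ))))
  →14  S(S(S(add(SZ, mul(Z, SSZ)))))
  →15  S(S(S(S(add(Z, mul(Z, SSZ))))))
  →16  S(S(S(S(mul(Z, SSZ)))))
  →17  S^4(Z)

Answer: normal form = S^4(Z)  (in 17 steps)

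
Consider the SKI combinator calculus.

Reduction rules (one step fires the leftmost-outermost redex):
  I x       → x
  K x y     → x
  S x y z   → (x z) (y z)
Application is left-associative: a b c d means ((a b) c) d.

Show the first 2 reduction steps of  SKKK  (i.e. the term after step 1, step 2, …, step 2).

Answer: after 2 steps: K

Derivation:
  start: SKKK
  [1] KK(KK)
  [2] K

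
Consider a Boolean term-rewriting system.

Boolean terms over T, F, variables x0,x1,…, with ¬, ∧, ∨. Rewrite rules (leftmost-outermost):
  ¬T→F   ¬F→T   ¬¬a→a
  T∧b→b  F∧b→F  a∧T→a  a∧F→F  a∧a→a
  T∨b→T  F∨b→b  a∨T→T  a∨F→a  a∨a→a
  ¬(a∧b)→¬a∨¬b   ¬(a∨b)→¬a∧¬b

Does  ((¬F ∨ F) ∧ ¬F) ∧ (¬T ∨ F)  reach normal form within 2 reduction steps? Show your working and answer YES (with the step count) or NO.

  start: ((¬F ∨ F) ∧ ¬F) ∧ (¬T ∨ F)
  →1  (¬F ∧ ¬F) ∧ (¬T ∨ F)
  →2  ¬F ∧ (¬T ∨ F)

Answer: NO — after 2 steps the term is ¬F ∧ (¬T ∨ F), not yet normal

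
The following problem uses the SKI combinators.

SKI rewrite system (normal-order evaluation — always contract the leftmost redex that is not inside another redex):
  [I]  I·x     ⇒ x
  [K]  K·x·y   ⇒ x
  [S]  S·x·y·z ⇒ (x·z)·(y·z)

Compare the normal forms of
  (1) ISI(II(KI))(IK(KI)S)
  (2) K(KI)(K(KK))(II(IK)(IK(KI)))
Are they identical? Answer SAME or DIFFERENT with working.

Term A:
  start: ISI(II(KI))(IK(KI)S)
  →1  SI(II(KI))(IK(KI)S)
  →2  I(IK(KI)S)(II(KI)(IK(KI)S))
  →3  IK(KI)S(II(KI)(IK(KI)S))
  →4  K(KI)S(II(KI)(IK(KI)S))
  →5  KI(II(KI)(IK(KI)S))
  →6  I

Term B:
  start: K(KI)(K(KK))(II(IK)(IK(KI)))
  →1  KI(II(IK)(IK(KI)))
  →2  I

Answer: SAME — A ⇓ I, B ⇓ I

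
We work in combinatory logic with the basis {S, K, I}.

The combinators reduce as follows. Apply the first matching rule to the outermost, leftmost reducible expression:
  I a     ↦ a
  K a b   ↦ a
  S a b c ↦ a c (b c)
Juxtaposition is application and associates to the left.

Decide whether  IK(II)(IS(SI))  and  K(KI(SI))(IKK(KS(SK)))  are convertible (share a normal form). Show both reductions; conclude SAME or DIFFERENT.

Term A:
  start: IK(II)(IS(SI))
  →1  K(II)(IS(SI))
  →2  II
  →3  I

Term B:
  start: K(KI(SI))(IKK(KS(SK)))
  →1  KI(SI)
  →2  I

Answer: SAME — A ⇓ I, B ⇓ I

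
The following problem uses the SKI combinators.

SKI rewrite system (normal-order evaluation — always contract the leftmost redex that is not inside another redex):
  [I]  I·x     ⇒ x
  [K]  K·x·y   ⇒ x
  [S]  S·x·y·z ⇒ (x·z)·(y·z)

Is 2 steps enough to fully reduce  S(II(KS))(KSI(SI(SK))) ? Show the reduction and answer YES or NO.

  start: S(II(KS))(KSI(SI(SK)))
  [1] S(I(KS))(KSI(SI(SK)))
  [2] S(KS)(KSI(SI(SK)))

Answer: NO — after 2 steps the term is S(KS)(KSI(SI(SK))), not yet normal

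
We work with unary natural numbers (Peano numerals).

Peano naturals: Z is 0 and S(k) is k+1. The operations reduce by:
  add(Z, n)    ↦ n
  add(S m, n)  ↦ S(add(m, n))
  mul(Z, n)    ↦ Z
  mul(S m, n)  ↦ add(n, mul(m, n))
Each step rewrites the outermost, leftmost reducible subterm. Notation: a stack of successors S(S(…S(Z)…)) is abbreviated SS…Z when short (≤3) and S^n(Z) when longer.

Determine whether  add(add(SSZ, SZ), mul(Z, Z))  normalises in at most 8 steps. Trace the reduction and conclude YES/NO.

  start: add(add(SSZ, SZ), mul(Z, Z))
  [1] add(S(add(SZ, SZ)), mul(Z, Z))
  [2] S(add(add(SZ, SZ), mul(Z, Z)))
  [3] S(add(S(add(Z, SZ)), mul(Z, Z)))
  [4] S(S(add(add(Z, SZ), mul(Z, Z))))
  [5] S(S(add(SZ, mul(Z, Z))))
  [6] S(S(S(add(Z, mul(Z, Z)))))
  [7] S(S(S(mul(Z, Z))))
  [8] SSSZ

Answer: YES — reaches normal form SSSZ in 8 ≤ 8 steps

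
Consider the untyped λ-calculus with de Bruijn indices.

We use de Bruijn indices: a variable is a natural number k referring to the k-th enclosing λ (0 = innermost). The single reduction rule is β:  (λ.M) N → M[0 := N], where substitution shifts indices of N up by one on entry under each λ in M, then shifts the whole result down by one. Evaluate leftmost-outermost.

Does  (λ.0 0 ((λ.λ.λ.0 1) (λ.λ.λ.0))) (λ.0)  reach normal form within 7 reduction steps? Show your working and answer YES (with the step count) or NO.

  start: (λ.0 0 ((λ.λ.λ.0 1) (λ.λ.λ.0))) (λ.0)
  →1  (λ.0) (λ.0) ((λ.λ.λ.0 1) (λ.λ.λ.0))
  →2  (λ.0) ((λ.λ.λ.0 1) (λ.λ.λ.0))
  →3  (λ.λ.λ.0 1) (λ.λ.λ.0)
  →4  λ.λ.0 1

Answer: YES — reaches normal form λ.λ.0 1 in 4 ≤ 7 steps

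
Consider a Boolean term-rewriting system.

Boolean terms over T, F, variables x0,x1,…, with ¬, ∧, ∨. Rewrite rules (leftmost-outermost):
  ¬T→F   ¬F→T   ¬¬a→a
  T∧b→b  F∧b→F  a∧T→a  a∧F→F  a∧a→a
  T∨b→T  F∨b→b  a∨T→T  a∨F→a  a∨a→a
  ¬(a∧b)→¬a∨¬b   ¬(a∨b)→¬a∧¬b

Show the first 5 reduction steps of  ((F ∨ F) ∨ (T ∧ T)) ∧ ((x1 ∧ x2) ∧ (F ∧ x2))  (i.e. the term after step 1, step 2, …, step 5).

  start: ((F ∨ F) ∨ (T ∧ T)) ∧ ((x1 ∧ x2) ∧ (F ∧ x2))
  step 1: (F ∨ (T ∧ T)) ∧ ((x1 ∧ x2) ∧ (F ∧ x2))
  step 2: (T ∧ T) ∧ ((x1 ∧ x2) ∧ (F ∧ x2))
  step 3: T ∧ ((x1 ∧ x2) ∧ (F ∧ x2))
  step 4: (x1 ∧ x2) ∧ (F ∧ x2)
  step 5: (x1 ∧ x2) ∧ F

Answer: after 5 steps: (x1 ∧ x2) ∧ F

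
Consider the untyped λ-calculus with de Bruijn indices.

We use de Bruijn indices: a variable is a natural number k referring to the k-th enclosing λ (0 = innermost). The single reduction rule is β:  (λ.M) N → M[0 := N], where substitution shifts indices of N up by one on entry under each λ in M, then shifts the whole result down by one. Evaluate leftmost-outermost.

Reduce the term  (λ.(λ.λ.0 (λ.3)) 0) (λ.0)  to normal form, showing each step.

Answer: normal form = λ.0 (λ.λ.0)  (in 2 steps)

Reduction:
  start: (λ.(λ.λ.0 (λ.3)) 0) (λ.0)
  step 1: (λ.λ.0 (λ.λ.0)) (λ.0)
  step 2: λ.0 (λ.λ.0)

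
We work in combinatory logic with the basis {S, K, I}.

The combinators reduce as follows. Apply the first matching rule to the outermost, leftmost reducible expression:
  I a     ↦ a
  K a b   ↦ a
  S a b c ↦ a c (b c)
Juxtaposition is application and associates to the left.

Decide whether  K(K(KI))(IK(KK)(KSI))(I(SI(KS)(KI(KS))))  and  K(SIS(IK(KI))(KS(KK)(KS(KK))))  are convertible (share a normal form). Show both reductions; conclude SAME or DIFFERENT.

Term A:
  start: K(K(KI))(IK(KK)(KSI))(I(SI(KS)(KI(KS))))
  [1] K(KI)(I(SI(KS)(KI(KS))))
  [2] KI

Term B:
  start: K(SIS(IK(KI))(KS(KK)(KS(KK))))
  [1] K(I(IK(KI))(S(IK(KI)))(KS(KK)(KS(KK))))
  [2] K(IK(KI)(S(IK(KI)))(KS(KK)(KS(KK))))
  [3] K(K(KI)(S(IK(KI)))(KS(KK)(KS(KK))))
  [4] K(KI(KS(KK)(KS(KK))))
  [5] KI

Answer: SAME — A ⇓ KI, B ⇓ KI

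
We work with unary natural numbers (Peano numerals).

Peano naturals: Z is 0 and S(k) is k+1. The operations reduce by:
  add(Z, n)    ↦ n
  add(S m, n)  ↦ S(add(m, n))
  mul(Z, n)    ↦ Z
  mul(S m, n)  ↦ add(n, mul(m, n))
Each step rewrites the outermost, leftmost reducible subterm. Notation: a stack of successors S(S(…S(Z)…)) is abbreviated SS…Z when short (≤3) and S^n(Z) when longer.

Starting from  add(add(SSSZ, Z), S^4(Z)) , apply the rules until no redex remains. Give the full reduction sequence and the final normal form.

Answer: normal form = S^7(Z)  (in 8 steps)

Reduction:
  start: add(add(SSSZ, Z), S^4(Z))
  →1  add(S(add(SSZ, Z)), S^4(Z))
  →2  S(add(add(SSZ, Z), S^4(Z)))
  →3  S(add(S(add(SZ, Z)), S^4(Z)))
  →4  S(S(add(add(SZ, Z), S^4(Z))))
  →5  S(S(add(S(add(Z, Z)), S^4(Z))))
  →6  S(S(S(add(add(Z, Z), S^4(Z)))))
  →7  S(S(S(add(Z, S^4(Z)))))
  →8  S^7(Z)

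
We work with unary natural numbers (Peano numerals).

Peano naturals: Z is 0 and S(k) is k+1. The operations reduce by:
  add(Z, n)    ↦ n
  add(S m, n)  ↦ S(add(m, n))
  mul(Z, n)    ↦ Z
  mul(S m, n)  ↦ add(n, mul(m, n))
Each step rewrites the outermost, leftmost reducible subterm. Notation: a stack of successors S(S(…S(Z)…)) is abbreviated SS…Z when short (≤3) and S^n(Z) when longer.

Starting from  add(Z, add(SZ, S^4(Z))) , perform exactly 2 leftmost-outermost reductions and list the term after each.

Answer: after 2 steps: S(add(Z, S^4(Z)))

Working:
  start: add(Z, add(SZ, S^4(Z)))
  step 1: add(SZ, S^4(Z))
  step 2: S(add(Z, S^4(Z)))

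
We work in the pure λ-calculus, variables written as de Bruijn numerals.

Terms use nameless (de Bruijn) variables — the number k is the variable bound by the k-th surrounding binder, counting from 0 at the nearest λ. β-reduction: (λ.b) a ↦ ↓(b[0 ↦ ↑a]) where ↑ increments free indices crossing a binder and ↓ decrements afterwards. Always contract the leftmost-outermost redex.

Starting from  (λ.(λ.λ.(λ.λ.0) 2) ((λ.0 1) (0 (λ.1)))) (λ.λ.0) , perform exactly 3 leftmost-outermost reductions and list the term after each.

Answer: after 3 steps: λ.λ.0

Derivation:
  start: (λ.(λ.λ.(λ.λ.0) 2) ((λ.0 1) (0 (λ.1)))) (λ.λ.0)
  →1  (λ.λ.(λ.λ.0) (λ.λ.0)) ((λ.0 (λ.λ.0)) ((λ.λ.0) (λ.λ.λ.0)))
  →2  λ.(λ.λ.0) (λ.λ.0)
  →3  λ.λ.0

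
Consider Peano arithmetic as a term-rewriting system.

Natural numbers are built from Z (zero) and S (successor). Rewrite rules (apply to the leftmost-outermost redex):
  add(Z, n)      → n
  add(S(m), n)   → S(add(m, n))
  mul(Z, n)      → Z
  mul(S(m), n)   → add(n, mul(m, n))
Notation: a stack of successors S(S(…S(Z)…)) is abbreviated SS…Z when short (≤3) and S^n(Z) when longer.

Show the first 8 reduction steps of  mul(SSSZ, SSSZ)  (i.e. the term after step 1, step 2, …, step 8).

Answer: after 8 steps: S(S(S(S(S(add(SZ, mul(SZ, SSSZ)))))))

Reduction:
  start: mul(SSSZ, SSSZ)
  [1] add(SSSZ, mul(SSZ, SSSZ))
  [2] S(add(SSZ, mul(SSZ, SSSZ)))
  [3] S(S(add(SZ, mul(SSZ, SSSZ))))
  [4] S(S(S(add(Z, mul(SSZ, SSSZ)))))
  [5] S(S(S(mul(SSZ, SSSZ))))
  [6] S(S(S(add(SSSZ, mul(SZ, SSSZ)))))
  [7] S(S(S(S(add(SSZ, mul(SZ, SSSZ))))))
  [8] S(S(S(S(S(add(SZ, mul(SZ, SSSZ)))))))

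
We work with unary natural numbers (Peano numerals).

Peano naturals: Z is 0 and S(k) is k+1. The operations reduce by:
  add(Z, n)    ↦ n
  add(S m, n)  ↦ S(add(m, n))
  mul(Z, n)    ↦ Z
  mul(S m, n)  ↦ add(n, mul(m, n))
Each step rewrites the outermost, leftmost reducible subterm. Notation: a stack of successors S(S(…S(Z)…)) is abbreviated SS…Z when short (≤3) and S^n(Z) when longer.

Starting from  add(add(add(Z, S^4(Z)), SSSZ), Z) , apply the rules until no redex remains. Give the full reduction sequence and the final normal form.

  start: add(add(add(Z, S^4(Z)), SSSZ), Z)
  step 1: add(add(S^4(Z), SSSZ), Z)
  step 2: add(S(add(SSSZ, SSSZ)), Z)
  step 3: S(add(add(SSSZ, SSSZ), Z))
  step 4: S(add(S(add(SSZ, SSSZ)), Z))
  step 5: S(S(add(add(SSZ, SSSZ), Z)))
  step 6: S(S(add(S(add(SZ, SSSZ)), Z)))
  step 7: S(S(S(add(add(SZ, SSSZ), Z))))
  step 8: S(S(S(add(S(add(Z, SSSZ)), Z))))
  step 9: S(S(S(S(add(add(Z, SSSZ), Z)))))
  step 10: S(S(S(S(add(SSSZ, Z)))))
  step 11: S(S(S(S(S(add(SSZ, Z))))))
  step 12: S(S(S(S(S(S(add(SZ, Z)))))))
  step 13: S(S(S(S(S(S(S(add(Z, Z))))))))
  step 14: S^7(Z)

Answer: normal form = S^7(Z)  (in 14 steps)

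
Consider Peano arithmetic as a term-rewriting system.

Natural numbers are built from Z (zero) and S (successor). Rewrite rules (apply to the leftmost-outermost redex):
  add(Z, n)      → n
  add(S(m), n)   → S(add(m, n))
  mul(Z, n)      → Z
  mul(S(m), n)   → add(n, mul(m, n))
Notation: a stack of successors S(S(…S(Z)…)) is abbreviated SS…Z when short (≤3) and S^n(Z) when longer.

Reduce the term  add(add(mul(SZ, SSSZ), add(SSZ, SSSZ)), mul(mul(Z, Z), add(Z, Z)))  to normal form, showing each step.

Answer: normal form = S^8(Z)  (in 24 steps)

Derivation:
  start: add(add(mul(SZ, SSSZ), add(SSZ, SSSZ)), mul(mul(Z, Z), add(Z, Z)))
  →1  add(add(add(SSSZ, mul(Z, SSSZ)), add(SSZ, SSSZ)), mul(mul(Z, Z), add(Z, Z)))
  →2  add(add(S(add(SSZ, mul(Z, SSSZ))), add(SSZ, SSSZ)), mul(mul(Z, Z), add(Z, Z)))
  →3  add(S(add(add(SSZ, mul(Z, SSSZ)), add(SSZ, SSSZ))), mul(mul(Z, Z), add(Z, Z)))
  →4  S(add(add(add(SSZ, mul(Z, SSSZ)), add(SSZ, SSSZ)), mul(mul(Z, Z), add(Z, Z))))
  →5  S(add(add(S(add(SZ, mul(Z, SSSZ))), add(SSZ, SSSZ)), mul(mul(Z, Z), add(Z, Z))))
  →6  S(add(S(add(add(SZ, mul(Z, SSSZ)), add(SSZ, SSSZ))), mul(mul(Z, Z), add(Z, Z))))
  →7  S(S(add(add(add(SZ, mul(Z, SSSZ)), add(SSZ, SSSZ)), mul(mul(Z, Z), add(Z, Z)))))
  →8  S(S(add(add(S(add(Z, mul(Z, SSSZ))), add(SSZ, SSSZ)), mul(mul(Z, Z), add(Z, Z)))))
  →9  S(S(add(S(add(add(Z, mul(Z, SSSZ)), add(SSZ, SSSZ))), mul(mul(Z, Z), add(Z, Z)))))
  →10  S(S(S(add(add(add(Z, mul(Z, SSSZ)), add(SSZ, SSSZ)), mul(mul(Z, Z), add(Z, Z))))))
  →11  S(S(S(add(add(mul(Z, SSSZ), add(SSZ, SSSZ)), mul(mul(Z, Z), add(Z, Z))))))
  →12  S(S(S(add(add(Z, add(SSZ, SSSZ)), mul(mul(Z, Z), add(Z, Z))))))
  →13  S(S(S(add(add(SSZ, SSSZ), mul(mul(Z, Z), add(Z, Z))))))
  →14  S(S(S(add(S(add(SZ, SSSZ)), mul(mul(Z, Z), add(Z, Z))))))
  →15  S(S(S(S(add(add(SZ, SSSZ), mul(mul(Z, Z), add(Z, Z)))))))
  →16  S(S(S(S(add(S(add(Z, SSSZ)), mul(mul(Z, Z), add(Z, Z)))))))
  →17  S(S(S(S(S(add(add(Z, SSSZ), mul(mul(Z, Z), add(Z, Z))))))))
  →18  S(S(S(S(S(add(SSSZ, mul(mul(Z, Z), add(Z, Z))))))))
  →19  S(S(S(S(S(S(add(SSZ, mul(mul(Z, Z), add(Z, Z)))))))))
  →20  S(S(S(S(S(S(S(add(SZ, mul(mul(Z, Z), add(Z, Z))))))))))
  →21  S(S(S(S(S(S(S(S(add(Z, mul(mul(Z, Z), add(Z, Z)))))))))))
  →22  S(S(S(S(S(S(S(S(mul(mul(Z, Z), add(Z, Z))))))))))
  →23  S(S(S(S(S(S(S(S(mul(Z, add(Z, Z))))))))))
  →24  S^8(Z)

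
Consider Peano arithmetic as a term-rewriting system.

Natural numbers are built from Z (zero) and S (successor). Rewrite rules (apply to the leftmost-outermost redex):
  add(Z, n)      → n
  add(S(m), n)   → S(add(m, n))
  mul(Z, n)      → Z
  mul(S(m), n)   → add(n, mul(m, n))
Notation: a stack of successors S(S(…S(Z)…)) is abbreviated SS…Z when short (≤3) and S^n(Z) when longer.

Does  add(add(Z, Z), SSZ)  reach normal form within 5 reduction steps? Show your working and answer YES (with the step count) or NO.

Answer: YES — reaches normal form SSZ in 2 ≤ 5 steps

Derivation:
  start: add(add(Z, Z), SSZ)
  [1] add(Z, SSZ)
  [2] SSZ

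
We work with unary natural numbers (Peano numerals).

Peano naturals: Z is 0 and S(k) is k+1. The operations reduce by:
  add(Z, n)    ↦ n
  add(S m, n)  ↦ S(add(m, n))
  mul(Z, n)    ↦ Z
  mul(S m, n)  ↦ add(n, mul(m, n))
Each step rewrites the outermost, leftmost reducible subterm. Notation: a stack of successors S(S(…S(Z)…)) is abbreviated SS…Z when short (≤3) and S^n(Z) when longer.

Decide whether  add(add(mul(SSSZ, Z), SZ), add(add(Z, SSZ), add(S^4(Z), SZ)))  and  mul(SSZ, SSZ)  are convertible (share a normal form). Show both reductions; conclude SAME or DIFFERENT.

Term A:
  start: add(add(mul(SSSZ, Z), SZ), add(add(Z, SSZ), add(S^4(Z), SZ)))
  →1  add(add(add(Z, mul(SSZ, Z)), SZ), add(add(Z, SSZ), add(S^4(Z), SZ)))
  →2  add(add(mul(SSZ, Z), SZ), add(add(Z, SSZ), add(S^4(Z), SZ)))
  →3  add(add(add(Z, mul(SZ, Z)), SZ), add(add(Z, SSZ), add(S^4(Z), SZ)))
  →4  add(add(mul(SZ, Z), SZ), add(add(Z, SSZ), add(S^4(Z), SZ)))
  →5  add(add(add(Z, mul(Z, Z)), SZ), add(add(Z, SSZ), add(S^4(Z), SZ)))
  →6  add(add(mul(Z, Z), SZ), add(add(Z, SSZ), add(S^4(Z), SZ)))
  →7  add(add(Z, SZ), add(add(Z, SSZ), add(S^4(Z), SZ)))
  →8  add(SZ, add(add(Z, SSZ), add(S^4(Z), SZ)))
  →9  S(add(Z, add(add(Z, SSZ), add(S^4(Z), SZ))))
  →10  S(add(add(Z, SSZ), add(S^4(Z), SZ)))
  →11  S(add(SSZ, add(S^4(Z), SZ)))
  →12  S(S(add(SZ, add(S^4(Z), SZ))))
  →13  S(S(S(add(Z, add(S^4(Z), SZ)))))
  →14  S(S(S(add(S^4(Z), SZ))))
  →15  S(S(S(S(add(SSSZ, SZ)))))
  →16  S(S(S(S(S(add(SSZ, SZ))))))
  →17  S(S(S(S(S(S(add(SZ, SZ)))))))
  →18  S(S(S(S(S(S(S(add(Z, SZ))))))))
  →19  S^8(Z)

Term B:
  start: mul(SSZ, SSZ)
  →1  add(SSZ, mul(SZ, SSZ))
  →2  S(add(SZ, mul(SZ, SSZ)))
  →3  S(S(add(Z, mul(SZ, SSZ))))
  →4  S(S(mul(SZ, SSZ)))
  →5  S(S(add(SSZ, mul(Z, SSZ))))
  →6  S(S(S(add(SZ, mul(Z, SSZ)))))
  →7  S(S(S(S(add(Z, mul(Z, SSZ))))))
  →8  S(S(S(S(mul(Z, SSZ)))))
  →9  S^4(Z)

Answer: DIFFERENT — A ⇓ S^8(Z), B ⇓ S^4(Z)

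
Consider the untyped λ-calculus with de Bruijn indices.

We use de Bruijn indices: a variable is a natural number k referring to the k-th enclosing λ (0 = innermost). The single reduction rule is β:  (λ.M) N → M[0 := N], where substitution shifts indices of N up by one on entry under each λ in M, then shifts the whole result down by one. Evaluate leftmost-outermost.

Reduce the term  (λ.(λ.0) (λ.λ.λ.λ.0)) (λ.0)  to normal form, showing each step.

  start: (λ.(λ.0) (λ.λ.λ.λ.0)) (λ.0)
  →1  (λ.0) (λ.λ.λ.λ.0)
  →2  λ.λ.λ.λ.0

Answer: normal form = λ.λ.λ.λ.0  (in 2 steps)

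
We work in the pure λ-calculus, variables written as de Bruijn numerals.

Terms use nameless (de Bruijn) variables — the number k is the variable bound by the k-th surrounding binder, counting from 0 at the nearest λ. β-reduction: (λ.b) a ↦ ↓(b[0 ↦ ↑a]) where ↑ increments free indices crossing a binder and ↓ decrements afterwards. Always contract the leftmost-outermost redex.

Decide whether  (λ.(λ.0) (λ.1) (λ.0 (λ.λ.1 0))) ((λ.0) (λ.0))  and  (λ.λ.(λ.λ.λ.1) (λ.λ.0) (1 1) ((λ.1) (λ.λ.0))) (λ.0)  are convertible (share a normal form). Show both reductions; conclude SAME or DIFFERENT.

Answer: DIFFERENT — A ⇓ λ.0, B ⇓ λ.λ.0

Working:
Term A:
  start: (λ.(λ.0) (λ.1) (λ.0 (λ.λ.1 0))) ((λ.0) (λ.0))
  [1] (λ.0) (λ.(λ.0) (λ.0)) (λ.0 (λ.λ.1 0))
  [2] (λ.(λ.0) (λ.0)) (λ.0 (λ.λ.1 0))
  [3] (λ.0) (λ.0)
  [4] λ.0

Term B:
  start: (λ.λ.(λ.λ.λ.1) (λ.λ.0) (1 1) ((λ.1) (λ.λ.0))) (λ.0)
  [1] λ.(λ.λ.λ.1) (λ.λ.0) ((λ.0) (λ.0)) ((λ.1) (λ.λ.0))
  [2] λ.(λ.λ.1) ((λ.0) (λ.0)) ((λ.1) (λ.λ.0))
  [3] λ.(λ.(λ.0) (λ.0)) ((λ.1) (λ.λ.0))
  [4] λ.(λ.0) (λ.0)
  [5] λ.λ.0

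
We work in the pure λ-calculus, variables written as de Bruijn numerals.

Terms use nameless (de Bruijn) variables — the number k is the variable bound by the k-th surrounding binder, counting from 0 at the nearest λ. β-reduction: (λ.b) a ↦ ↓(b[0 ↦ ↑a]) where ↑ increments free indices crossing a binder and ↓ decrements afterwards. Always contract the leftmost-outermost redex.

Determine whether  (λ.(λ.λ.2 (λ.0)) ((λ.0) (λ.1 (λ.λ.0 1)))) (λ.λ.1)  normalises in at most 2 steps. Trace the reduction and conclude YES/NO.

  start: (λ.(λ.λ.2 (λ.0)) ((λ.0) (λ.1 (λ.λ.0 1)))) (λ.λ.1)
  step 1: (λ.λ.(λ.λ.1) (λ.0)) ((λ.0) (λ.(λ.λ.1) (λ.λ.0 1)))
  step 2: λ.(λ.λ.1) (λ.0)

Answer: NO — after 2 steps the term is λ.(λ.λ.1) (λ.0), not yet normal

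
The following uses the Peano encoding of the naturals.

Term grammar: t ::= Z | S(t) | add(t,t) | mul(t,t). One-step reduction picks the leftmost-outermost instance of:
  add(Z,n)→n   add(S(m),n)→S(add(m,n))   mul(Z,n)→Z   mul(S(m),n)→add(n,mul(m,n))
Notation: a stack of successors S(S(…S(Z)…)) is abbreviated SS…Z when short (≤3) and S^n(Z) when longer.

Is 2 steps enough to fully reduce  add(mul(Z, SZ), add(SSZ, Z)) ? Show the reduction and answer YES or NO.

  start: add(mul(Z, SZ), add(SSZ, Z))
  →1  add(Z, add(SSZ, Z))
  →2  add(SSZ, Z)

Answer: NO — after 2 steps the term is add(SSZ, Z), not yet normal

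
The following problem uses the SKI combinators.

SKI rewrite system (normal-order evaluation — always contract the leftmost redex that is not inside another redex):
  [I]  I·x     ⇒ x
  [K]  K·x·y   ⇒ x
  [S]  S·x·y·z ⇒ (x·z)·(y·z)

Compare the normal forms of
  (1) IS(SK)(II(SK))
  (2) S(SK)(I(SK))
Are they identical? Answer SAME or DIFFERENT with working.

Term A:
  start: IS(SK)(II(SK))
  step 1: S(SK)(II(SK))
  step 2: S(SK)(I(SK))
  step 3: S(SK)(SK)

Term B:
  start: S(SK)(I(SK))
  step 1: S(SK)(SK)

Answer: SAME — A ⇓ S(SK)(SK), B ⇓ S(SK)(SK)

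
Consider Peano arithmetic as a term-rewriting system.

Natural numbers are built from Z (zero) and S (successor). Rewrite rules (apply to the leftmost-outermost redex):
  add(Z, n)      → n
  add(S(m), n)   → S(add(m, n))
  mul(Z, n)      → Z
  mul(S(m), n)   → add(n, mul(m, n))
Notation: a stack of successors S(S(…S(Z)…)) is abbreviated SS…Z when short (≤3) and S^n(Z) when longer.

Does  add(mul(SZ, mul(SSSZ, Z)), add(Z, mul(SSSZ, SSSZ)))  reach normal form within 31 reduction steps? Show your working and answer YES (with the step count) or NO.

  start: add(mul(SZ, mul(SSSZ, Z)), add(Z, mul(SSSZ, SSSZ)))
  step 1: add(add(mul(SSSZ, Z), mul(Z, mul(SSSZ, Z))), add(Z, mul(SSSZ, SSSZ)))
  step 2: add(add(add(Z, mul(SSZ, Z)), mul(Z, mul(SSSZ, Z))), add(Z, mul(SSSZ, SSSZ)))
  step 3: add(add(mul(SSZ, Z), mul(Z, mul(SSSZ, Z))), add(Z, mul(SSSZ, SSSZ)))
  step 4: add(add(add(Z, mul(SZ, Z)), mul(Z, mul(SSSZ, Z))), add(Z, mul(SSSZ, SSSZ)))
  step 5: add(add(mul(SZ, Z), mul(Z, mul(SSSZ, Z))), add(Z, mul(SSSZ, SSSZ)))
  step 6: add(add(add(Z, mul(Z, Z)), mul(Z, mul(SSSZ, Z))), add(Z, mul(SSSZ, SSSZ)))
  step 7: add(add(mul(Z, Z), mul(Z, mul(SSSZ, Z))), add(Z, mul(SSSZ, SSSZ)))
  step 8: add(add(Z, mul(Z, mul(SSSZ, Z))), add(Z, mul(SSSZ, SSSZ)))
  step 9: add(mul(Z, mul(SSSZ, Z)), add(Z, mul(SSSZ, SSSZ)))
  step 10: add(Z, add(Z, mul(SSSZ, SSSZ)))
  step 11: add(Z, mul(SSSZ, SSSZ))
  step 12: mul(SSSZ, SSSZ)
  step 13: add(SSSZ, mul(SSZ, SSSZ))
  step 14: S(add(SSZ, mul(SSZ, SSSZ)))
  step 15: S(S(add(SZ, mul(SSZ, SSSZ))))
  step 16: S(S(S(add(Z, mul(SSZ, SSSZ)))))
  step 17: S(S(S(mul(SSZ, SSSZ))))
  step 18: S(S(S(add(SSSZ, mul(SZ, SSSZ)))))
  step 19: S(S(S(S(add(SSZ, mul(SZ, SSSZ))))))
  step 20: S(S(S(S(S(add(SZ, mul(SZ, SSSZ)))))))
  step 21: S(S(S(S(S(S(add(Z, mul(SZ, SSSZ))))))))
  step 22: S(S(S(S(S(S(mul(SZ, SSSZ)))))))
  step 23: S(S(S(S(S(S(add(SSSZ, mul(Z, SSSZ))))))))
  step 24: S(S(S(S(S(S(S(add(SSZ, mul(Z, SSSZ)))))))))
  step 25: S(S(S(S(S(S(S(S(add(SZ, mul(Z, SSSZ))))))))))
  step 26: S(S(S(S(S(S(S(S(S(add(Z, mul(Z, SSSZ)))))))))))
  step 27: S(S(S(S(S(S(S(S(S(mul(Z, SSSZ))))))))))
  step 28: S^9(Z)

Answer: YES — reaches normal form S^9(Z) in 28 ≤ 31 steps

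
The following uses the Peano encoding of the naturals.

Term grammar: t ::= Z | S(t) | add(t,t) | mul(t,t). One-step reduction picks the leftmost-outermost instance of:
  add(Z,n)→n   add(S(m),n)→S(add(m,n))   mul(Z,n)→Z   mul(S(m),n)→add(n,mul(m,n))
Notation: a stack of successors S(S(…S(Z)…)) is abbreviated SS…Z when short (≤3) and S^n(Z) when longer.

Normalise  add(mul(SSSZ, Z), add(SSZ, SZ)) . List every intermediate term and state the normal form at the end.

Answer: normal form = SSSZ  (in 11 steps)

Reduction:
  start: add(mul(SSSZ, Z), add(SSZ, SZ))
  →1  add(add(Z, mul(SSZ, Z)), add(SSZ, SZ))
  →2  add(mul(SSZ, Z), add(SSZ, SZ))
  →3  add(add(Z, mul(SZ, Z)), add(SSZ, SZ))
  →4  add(mul(SZ, Z), add(SSZ, SZ))
  →5  add(add(Z, mul(Z, Z)), add(SSZ, SZ))
  →6  add(mul(Z, Z), add(SSZ, SZ))
  →7  add(Z, add(SSZ, SZ))
  →8  add(SSZ, SZ)
  →9  S(add(SZ, SZ))
  →10  S(S(add(Z, SZ)))
  →11  SSSZ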